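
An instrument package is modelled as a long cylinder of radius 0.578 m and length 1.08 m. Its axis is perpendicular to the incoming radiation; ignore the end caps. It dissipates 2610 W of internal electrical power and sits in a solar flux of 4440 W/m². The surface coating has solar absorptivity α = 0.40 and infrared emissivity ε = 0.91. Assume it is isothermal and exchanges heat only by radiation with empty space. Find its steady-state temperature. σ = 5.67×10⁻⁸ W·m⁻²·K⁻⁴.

At steady state, absorbed solar power + internal power = radiated power.
Absorbed: α·S·A_cross = 0.40·4440·1.248 = 2217 W (cross-section 2rL).
Total input = 2217 + 2610 = 4827 W.
Radiated: εσ·A_surf·T⁴ with A_surf = 2πrL = 3.922 m².
T⁴ = 4827/(0.91·5.67×10⁻⁸·3.922) = 2.385×10¹⁰ K⁴.

T ≈ 393 K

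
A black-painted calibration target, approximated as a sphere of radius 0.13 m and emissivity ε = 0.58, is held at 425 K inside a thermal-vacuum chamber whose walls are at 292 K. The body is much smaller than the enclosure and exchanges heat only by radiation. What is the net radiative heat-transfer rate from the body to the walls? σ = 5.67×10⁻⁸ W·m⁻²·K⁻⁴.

P_net ≈ 177 W

For a small grey body in a large enclosure: P_net = εσA(T_body⁴ − T_wall⁴).
A = 4πr² = 0.2124 m²; T_body⁴ − T_wall⁴ = 3.263×10¹⁰ − 7.270×10⁹ = 2.536×10¹⁰ K⁴.
|P_net| = 0.58·5.67×10⁻⁸·0.2124·2.536×10¹⁰.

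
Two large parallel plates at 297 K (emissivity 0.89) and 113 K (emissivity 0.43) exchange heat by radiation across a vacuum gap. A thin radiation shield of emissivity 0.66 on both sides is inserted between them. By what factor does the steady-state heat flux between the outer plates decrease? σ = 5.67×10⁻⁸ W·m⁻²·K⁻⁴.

Without shield: q₀ = σΔ(T⁴)/(1/ε₁+1/ε₂−1) with denominator 2.449.
With shield the two gaps are in series; the resistances add: (1/ε₁+1/ε_s−1)+(1/ε_s+1/ε₂−1) = 1.639+2.841 = 4.479.
Heat-flux ratio q₀/q = 4.479/2.449.

factor ≈ 1.83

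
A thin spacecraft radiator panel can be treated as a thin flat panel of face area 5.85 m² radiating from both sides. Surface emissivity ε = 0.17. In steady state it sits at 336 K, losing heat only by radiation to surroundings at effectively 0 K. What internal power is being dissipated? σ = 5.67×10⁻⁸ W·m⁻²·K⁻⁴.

P ≈ 1440 W

Steady state: P = εσA T⁴.
A = 2·5.85 = 11.70 m²; T⁴ = (336)⁴ = 1.275×10¹⁰ K⁴.
P = 0.17 × 5.67×10⁻⁸ × 11.70 × 1.275×10¹⁰.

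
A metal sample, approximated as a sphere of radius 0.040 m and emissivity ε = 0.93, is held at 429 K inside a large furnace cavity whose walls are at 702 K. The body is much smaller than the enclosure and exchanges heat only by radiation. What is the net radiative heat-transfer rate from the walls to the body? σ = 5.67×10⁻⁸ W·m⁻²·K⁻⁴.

P_net ≈ 222 W

For a small grey body in a large enclosure: P_net = εσA(T_body⁴ − T_wall⁴).
A = 4πr² = 0.02011 m²; T_body⁴ − T_wall⁴ = 3.387×10¹⁰ − 2.429×10¹¹ = -2.090×10¹¹ K⁴.
|P_net| = 0.93·5.67×10⁻⁸·0.02011·2.090×10¹¹.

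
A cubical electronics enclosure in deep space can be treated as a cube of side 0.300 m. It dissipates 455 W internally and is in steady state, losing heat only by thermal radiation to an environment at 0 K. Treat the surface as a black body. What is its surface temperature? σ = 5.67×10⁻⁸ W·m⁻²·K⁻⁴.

T ≈ 349 K

Steady state: internal power = radiated power, P = εσA T⁴.
Radiating area A = 6L² = 0.5400 m².
T⁴ = P/(εσA) = 455/(1.0·5.67×10⁻⁸·0.5400) = 1.486×10¹⁰ K⁴.
T = (1.486×10¹⁰)^(1/4).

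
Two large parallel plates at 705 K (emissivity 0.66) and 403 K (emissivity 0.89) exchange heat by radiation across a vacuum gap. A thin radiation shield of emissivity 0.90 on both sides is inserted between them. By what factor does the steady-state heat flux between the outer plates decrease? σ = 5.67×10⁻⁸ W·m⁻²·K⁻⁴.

factor ≈ 1.75

Without shield: q₀ = σΔ(T⁴)/(1/ε₁+1/ε₂−1) with denominator 1.639.
With shield the two gaps are in series; the resistances add: (1/ε₁+1/ε_s−1)+(1/ε_s+1/ε₂−1) = 1.626+1.235 = 2.861.
Heat-flux ratio q₀/q = 2.861/1.639.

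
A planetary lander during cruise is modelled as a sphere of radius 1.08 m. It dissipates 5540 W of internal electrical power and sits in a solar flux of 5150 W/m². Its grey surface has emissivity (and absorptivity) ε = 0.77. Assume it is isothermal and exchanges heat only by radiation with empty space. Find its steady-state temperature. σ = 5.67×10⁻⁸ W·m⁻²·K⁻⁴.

At steady state, absorbed solar power + internal power = radiated power.
Absorbed: α·S·A_cross = 0.77·5150·3.664 = 14530 W (cross-section πr²).
Total input = 14530 + 5540 = 20070 W.
Radiated: εσ·A_surf·T⁴ with A_surf = 4πr² = 14.66 m².
T⁴ = 20070/(0.77·5.67×10⁻⁸·14.66) = 3.136×10¹⁰ K⁴.

T ≈ 421 K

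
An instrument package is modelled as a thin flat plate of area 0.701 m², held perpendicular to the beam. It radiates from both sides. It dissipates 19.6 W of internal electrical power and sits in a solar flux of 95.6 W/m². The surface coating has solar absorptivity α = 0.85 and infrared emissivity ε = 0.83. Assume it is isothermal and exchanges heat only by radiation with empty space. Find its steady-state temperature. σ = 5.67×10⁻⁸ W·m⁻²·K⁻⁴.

At steady state, absorbed solar power + internal power = radiated power.
Absorbed: α·S·A_cross = 0.85·95.6·0.7010 = 56.96 W (cross-section A).
Total input = 56.96 + 19.6 = 76.56 W.
Radiated: εσ·A_surf·T⁴ with A_surf = 2A = 1.402 m².
T⁴ = 76.56/(0.83·5.67×10⁻⁸·1.402) = 1.160×10⁹ K⁴.

T ≈ 185 K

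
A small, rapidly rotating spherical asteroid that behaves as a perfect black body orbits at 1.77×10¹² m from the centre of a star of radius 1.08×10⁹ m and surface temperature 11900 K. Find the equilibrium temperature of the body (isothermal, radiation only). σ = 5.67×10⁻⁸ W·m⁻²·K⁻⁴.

The star's surface emits σT_*⁴; at distance d the flux is S = σT_*⁴(R_*/d)².
S = 5.67×10⁻⁸·(11900)⁴·(1.08×10⁹/1.77×10¹²)² = 423.3 W/m².
For an isothermal sphere T⁴ = (1−a)S/(4σ) = 1.867×10⁹ K⁴.

T ≈ 208 K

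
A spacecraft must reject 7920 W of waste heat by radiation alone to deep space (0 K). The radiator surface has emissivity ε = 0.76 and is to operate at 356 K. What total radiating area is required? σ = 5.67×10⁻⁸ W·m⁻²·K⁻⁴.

P = εσA T⁴ ⇒ A = P/(εσT⁴).
T⁴ = 1.606×10¹⁰ K⁴.
A = 7920/(0.76 × 5.67×10⁻⁸ × 1.606×10¹⁰).

A ≈ 11.4 m²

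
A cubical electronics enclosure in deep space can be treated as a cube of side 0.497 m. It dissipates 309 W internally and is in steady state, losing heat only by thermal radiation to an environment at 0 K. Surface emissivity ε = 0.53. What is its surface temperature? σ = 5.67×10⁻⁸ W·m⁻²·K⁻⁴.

T ≈ 289 K

Steady state: internal power = radiated power, P = εσA T⁴.
Radiating area A = 6L² = 1.482 m².
T⁴ = P/(εσA) = 309/(0.53·5.67×10⁻⁸·1.482) = 6.938×10⁹ K⁴.
T = (6.938×10⁹)^(1/4).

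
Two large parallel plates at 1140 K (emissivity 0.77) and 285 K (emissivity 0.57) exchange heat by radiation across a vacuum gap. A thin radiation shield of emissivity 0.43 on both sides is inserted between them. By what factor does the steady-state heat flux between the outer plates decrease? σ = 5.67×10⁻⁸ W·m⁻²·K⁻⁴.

Without shield: q₀ = σΔ(T⁴)/(1/ε₁+1/ε₂−1) with denominator 2.053.
With shield the two gaps are in series; the resistances add: (1/ε₁+1/ε_s−1)+(1/ε_s+1/ε₂−1) = 2.624+3.080 = 5.704.
Heat-flux ratio q₀/q = 5.704/2.053.

factor ≈ 2.78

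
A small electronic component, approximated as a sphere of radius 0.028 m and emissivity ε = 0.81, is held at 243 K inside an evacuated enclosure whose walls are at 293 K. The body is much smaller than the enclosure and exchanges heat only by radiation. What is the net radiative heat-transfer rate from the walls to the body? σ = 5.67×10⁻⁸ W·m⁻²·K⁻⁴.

For a small grey body in a large enclosure: P_net = εσA(T_body⁴ − T_wall⁴).
A = 4πr² = 0.009852 m²; T_body⁴ − T_wall⁴ = 3.487×10⁹ − 7.370×10⁹ = -3.883×10⁹ K⁴.
|P_net| = 0.81·5.67×10⁻⁸·0.009852·3.883×10⁹.

P_net ≈ 1.76 W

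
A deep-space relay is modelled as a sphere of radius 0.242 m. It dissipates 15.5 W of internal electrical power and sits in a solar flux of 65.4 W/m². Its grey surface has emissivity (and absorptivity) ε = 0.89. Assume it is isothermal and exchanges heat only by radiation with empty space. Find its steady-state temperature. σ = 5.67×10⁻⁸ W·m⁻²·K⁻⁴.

At steady state, absorbed solar power + internal power = radiated power.
Absorbed: α·S·A_cross = 0.89·65.4·0.1840 = 10.71 W (cross-section πr²).
Total input = 10.71 + 15.5 = 26.21 W.
Radiated: εσ·A_surf·T⁴ with A_surf = 4πr² = 0.7359 m².
T⁴ = 26.21/(0.89·5.67×10⁻⁸·0.7359) = 7.057×10⁸ K⁴.

T ≈ 163 K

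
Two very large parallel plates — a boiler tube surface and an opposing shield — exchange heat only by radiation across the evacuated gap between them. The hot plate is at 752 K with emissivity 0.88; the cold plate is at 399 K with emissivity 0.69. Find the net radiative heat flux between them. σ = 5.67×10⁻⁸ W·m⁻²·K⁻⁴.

For two infinite grey parallel plates, q = σ(T₁⁴ − T₂⁴)/(1/ε₁ + 1/ε₂ − 1).
T₁⁴ − T₂⁴ = 3.198×10¹¹ − 2.534×10¹⁰ = 2.944×10¹¹ K⁴.
1/ε₁ + 1/ε₂ − 1 = 1.136 + 1.449 − 1 = 1.586.
q = 5.67×10⁻⁸ × 2.944×10¹¹ / 1.586.

q ≈ 10500 W/m²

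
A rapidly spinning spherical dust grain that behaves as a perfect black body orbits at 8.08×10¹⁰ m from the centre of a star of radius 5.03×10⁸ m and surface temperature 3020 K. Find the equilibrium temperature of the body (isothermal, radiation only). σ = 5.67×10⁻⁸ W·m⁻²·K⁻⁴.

The star's surface emits σT_*⁴; at distance d the flux is S = σT_*⁴(R_*/d)².
S = 5.67×10⁻⁸·(3020)⁴·(5.03×10⁸/8.08×10¹⁰)² = 182.8 W/m².
For an isothermal sphere T⁴ = (1−a)S/(4σ) = 8.059×10⁸ K⁴.

T ≈ 168 K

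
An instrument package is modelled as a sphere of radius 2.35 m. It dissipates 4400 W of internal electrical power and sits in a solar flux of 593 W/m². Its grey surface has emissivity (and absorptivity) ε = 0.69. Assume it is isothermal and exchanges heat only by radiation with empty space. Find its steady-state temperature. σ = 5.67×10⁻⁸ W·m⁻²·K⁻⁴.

T ≈ 255 K

At steady state, absorbed solar power + internal power = radiated power.
Absorbed: α·S·A_cross = 0.69·593·17.35 = 7099 W (cross-section πr²).
Total input = 7099 + 4400 = 11500 W.
Radiated: εσ·A_surf·T⁴ with A_surf = 4πr² = 69.40 m².
T⁴ = 11500/(0.69·5.67×10⁻⁸·69.40) = 4.235×10⁹ K⁴.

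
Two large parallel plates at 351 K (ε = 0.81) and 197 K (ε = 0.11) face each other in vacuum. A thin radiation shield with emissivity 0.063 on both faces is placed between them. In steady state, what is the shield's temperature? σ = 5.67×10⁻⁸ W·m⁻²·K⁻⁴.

T_s ≈ 314 K

In steady state the net flux on the hot side equals that on the cold side.
σ(T₁⁴−T_s⁴)/D₁ = σ(T_s⁴−T₂⁴)/D₂, with D₁ = 1/ε₁+1/ε_s−1 = 16.11, D₂ = 1/ε_s+1/ε₂−1 = 23.96.
Solve for T_s⁴: T_s⁴ = (D₂·T₁⁴ + D₁·T₂⁴)/(D₁+D₂) = 9.683×10⁹ K⁴.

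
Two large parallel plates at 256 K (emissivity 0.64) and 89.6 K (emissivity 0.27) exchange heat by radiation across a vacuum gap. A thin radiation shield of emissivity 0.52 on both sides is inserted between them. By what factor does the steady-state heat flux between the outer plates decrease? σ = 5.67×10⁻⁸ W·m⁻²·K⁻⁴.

factor ≈ 1.67

Without shield: q₀ = σΔ(T⁴)/(1/ε₁+1/ε₂−1) with denominator 4.266.
With shield the two gaps are in series; the resistances add: (1/ε₁+1/ε_s−1)+(1/ε_s+1/ε₂−1) = 2.486+4.627 = 7.112.
Heat-flux ratio q₀/q = 7.112/4.266.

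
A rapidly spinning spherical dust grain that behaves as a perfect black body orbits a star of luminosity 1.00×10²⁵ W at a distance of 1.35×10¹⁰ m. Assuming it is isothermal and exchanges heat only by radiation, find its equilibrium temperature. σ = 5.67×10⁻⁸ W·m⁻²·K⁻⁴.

First find the stellar flux at distance d: S = L/(4πd²) = 1.00×10²⁵/(4π·(1.35×10¹⁰)²) = 4366 W/m².
For an isothermal sphere, absorbed (1−a)S·πr² = emitted σ·4πr²·T⁴, so T⁴ = (1−a)S/(4σ).
T⁴ = 1.00·4366/(4·5.67×10⁻⁸) = 1.925×10¹⁰ K⁴.

T ≈ 372 K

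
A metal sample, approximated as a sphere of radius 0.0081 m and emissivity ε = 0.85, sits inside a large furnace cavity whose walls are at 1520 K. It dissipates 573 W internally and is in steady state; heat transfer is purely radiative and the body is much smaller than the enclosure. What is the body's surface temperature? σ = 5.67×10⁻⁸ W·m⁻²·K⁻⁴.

T ≈ 2110 K

For a small grey body in a large enclosure, net radiated power = εσA(T⁴ − T_w⁴).
Steady state: P = εσA(T⁴ − T_w⁴) with A = 4πr² = 8.245×10⁻⁴ m².
T⁴ = P/(εσA) + T_w⁴ = 573/(0.85·5.67×10⁻⁸·8.245×10⁻⁴) + (1520)⁴
    = 1.442×10¹³ + 5.338×10¹² = 1.976×10¹³ K⁴.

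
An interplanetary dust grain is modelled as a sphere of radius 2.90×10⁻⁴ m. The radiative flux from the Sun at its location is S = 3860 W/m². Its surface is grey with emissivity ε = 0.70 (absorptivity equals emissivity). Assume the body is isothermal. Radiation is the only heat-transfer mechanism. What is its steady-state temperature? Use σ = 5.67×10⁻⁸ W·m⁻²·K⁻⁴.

At equilibrium, absorbed power = emitted power.
Absorbing cross-section = πr² = 2.642×10⁻⁷ m²; emitting surface = 4πr² = 1.057×10⁻⁶ m² (ratio 4).
εS·A_cross = εσ·A_surf·T⁴  ⇒  T⁴ = S/(4σ)   (ε cancels).
T⁴ = 3860/(4·5.67×10⁻⁸) = 1.702×10¹⁰ K⁴.
T = (1.702×10¹⁰)^(1/4).

T ≈ 361 K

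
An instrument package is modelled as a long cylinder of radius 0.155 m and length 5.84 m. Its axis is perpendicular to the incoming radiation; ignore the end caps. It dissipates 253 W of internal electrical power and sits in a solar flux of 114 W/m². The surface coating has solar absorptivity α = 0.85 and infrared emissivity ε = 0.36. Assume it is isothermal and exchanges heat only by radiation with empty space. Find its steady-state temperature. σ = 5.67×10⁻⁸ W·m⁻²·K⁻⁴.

T ≈ 246 K

At steady state, absorbed solar power + internal power = radiated power.
Absorbed: α·S·A_cross = 0.85·114·1.810 = 175.4 W (cross-section 2rL).
Total input = 175.4 + 253 = 428.4 W.
Radiated: εσ·A_surf·T⁴ with A_surf = 2πrL = 5.688 m².
T⁴ = 428.4/(0.36·5.67×10⁻⁸·5.688) = 3.690×10⁹ K⁴.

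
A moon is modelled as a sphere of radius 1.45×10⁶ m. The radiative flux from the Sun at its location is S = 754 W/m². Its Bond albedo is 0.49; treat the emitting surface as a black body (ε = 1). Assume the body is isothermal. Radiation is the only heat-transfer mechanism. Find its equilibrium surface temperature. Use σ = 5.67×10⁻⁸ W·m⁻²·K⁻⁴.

T ≈ 203 K

At equilibrium, absorbed power = emitted power.
Absorbing cross-section = πr² = 6.605×10¹² m²; emitting surface = 4πr² = 2.642×10¹³ m² (ratio 4).
(1−a)S·A_cross = εσ·A_surf·T⁴  ⇒  T⁴ = (1−a)S/(4σ).
T⁴ = 0.510·754/(4·5.67×10⁻⁸) = 1.696×10⁹ K⁴.
T = (1.696×10⁹)^(1/4).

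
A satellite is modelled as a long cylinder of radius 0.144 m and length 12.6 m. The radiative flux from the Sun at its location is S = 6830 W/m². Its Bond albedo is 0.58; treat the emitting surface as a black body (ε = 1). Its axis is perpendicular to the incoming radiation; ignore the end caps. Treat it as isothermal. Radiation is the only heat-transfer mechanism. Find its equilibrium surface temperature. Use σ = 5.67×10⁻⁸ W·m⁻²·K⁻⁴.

At equilibrium, absorbed power = emitted power.
Absorbing cross-section = 2rL = 3.629 m²; emitting surface = 2πrL = 11.40 m² (ratio π).
(1−a)S·A_cross = εσ·A_surf·T⁴  ⇒  T⁴ = (1−a)S/(πσ).
T⁴ = 0.420·6830/(π·5.67×10⁻⁸) = 1.610×10¹⁰ K⁴.
T = (1.610×10¹⁰)^(1/4).

T ≈ 356 K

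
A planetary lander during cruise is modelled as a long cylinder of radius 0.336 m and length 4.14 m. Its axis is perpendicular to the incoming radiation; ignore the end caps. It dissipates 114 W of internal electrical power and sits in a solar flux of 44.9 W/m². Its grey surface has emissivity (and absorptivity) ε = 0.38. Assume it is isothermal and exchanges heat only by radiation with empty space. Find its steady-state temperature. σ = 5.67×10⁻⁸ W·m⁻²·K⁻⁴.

T ≈ 171 K

At steady state, absorbed solar power + internal power = radiated power.
Absorbed: α·S·A_cross = 0.38·44.9·2.782 = 47.47 W (cross-section 2rL).
Total input = 47.47 + 114 = 161.5 W.
Radiated: εσ·A_surf·T⁴ with A_surf = 2πrL = 8.740 m².
T⁴ = 161.5/(0.38·5.67×10⁻⁸·8.740) = 8.574×10⁸ K⁴.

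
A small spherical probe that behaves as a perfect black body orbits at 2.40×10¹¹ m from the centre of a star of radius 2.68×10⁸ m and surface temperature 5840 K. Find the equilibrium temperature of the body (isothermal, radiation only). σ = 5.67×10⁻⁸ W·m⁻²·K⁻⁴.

T ≈ 138 K

The star's surface emits σT_*⁴; at distance d the flux is S = σT_*⁴(R_*/d)².
S = 5.67×10⁻⁸·(5840)⁴·(2.68×10⁸/2.40×10¹¹)² = 82.24 W/m².
For an isothermal sphere T⁴ = (1−a)S/(4σ) = 3.626×10⁸ K⁴.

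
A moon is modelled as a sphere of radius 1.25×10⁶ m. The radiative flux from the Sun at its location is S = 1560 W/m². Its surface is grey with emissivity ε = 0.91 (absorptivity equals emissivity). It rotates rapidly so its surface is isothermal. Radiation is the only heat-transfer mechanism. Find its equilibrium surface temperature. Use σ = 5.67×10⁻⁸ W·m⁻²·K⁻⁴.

T ≈ 288 K

At equilibrium, absorbed power = emitted power.
Absorbing cross-section = πr² = 4.909×10¹² m²; emitting surface = 4πr² = 1.963×10¹³ m² (ratio 4).
εS·A_cross = εσ·A_surf·T⁴  ⇒  T⁴ = S/(4σ)   (ε cancels).
T⁴ = 1560/(4·5.67×10⁻⁸) = 6.878×10⁹ K⁴.
T = (6.878×10⁹)^(1/4).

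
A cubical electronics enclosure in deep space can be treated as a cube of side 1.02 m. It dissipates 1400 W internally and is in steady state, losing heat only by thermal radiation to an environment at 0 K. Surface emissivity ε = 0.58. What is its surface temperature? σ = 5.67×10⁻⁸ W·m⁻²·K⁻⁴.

T ≈ 287 K

Steady state: internal power = radiated power, P = εσA T⁴.
Radiating area A = 6L² = 6.242 m².
T⁴ = P/(εσA) = 1400/(0.58·5.67×10⁻⁸·6.242) = 6.820×10⁹ K⁴.
T = (6.820×10⁹)^(1/4).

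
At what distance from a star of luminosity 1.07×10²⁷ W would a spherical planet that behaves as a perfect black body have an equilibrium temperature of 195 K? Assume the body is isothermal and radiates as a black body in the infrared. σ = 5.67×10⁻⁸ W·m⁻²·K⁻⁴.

For an isothermal black-emitting sphere, (1−a)S·πr² = σ·4πr²·T⁴ ⇒ S = 4σT⁴/(1−a).
S = 4·5.67×10⁻⁸·(195)⁴/1.00 = 327.9 W/m².
Flux falls as S = L/(4πd²), so d = √(L/(4πS)) = √(1.07×10²⁷/(4π·327.9)).

d ≈ 5.10×10¹¹ m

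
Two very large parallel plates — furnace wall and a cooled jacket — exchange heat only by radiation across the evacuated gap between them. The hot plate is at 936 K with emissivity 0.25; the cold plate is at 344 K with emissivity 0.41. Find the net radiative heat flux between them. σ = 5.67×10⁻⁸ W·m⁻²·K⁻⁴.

For two infinite grey parallel plates, q = σ(T₁⁴ − T₂⁴)/(1/ε₁ + 1/ε₂ − 1).
T₁⁴ − T₂⁴ = 7.675×10¹¹ − 1.400×10¹⁰ = 7.535×10¹¹ K⁴.
1/ε₁ + 1/ε₂ − 1 = 4.000 + 2.439 − 1 = 5.439.
q = 5.67×10⁻⁸ × 7.535×10¹¹ / 5.439.

q ≈ 7860 W/m²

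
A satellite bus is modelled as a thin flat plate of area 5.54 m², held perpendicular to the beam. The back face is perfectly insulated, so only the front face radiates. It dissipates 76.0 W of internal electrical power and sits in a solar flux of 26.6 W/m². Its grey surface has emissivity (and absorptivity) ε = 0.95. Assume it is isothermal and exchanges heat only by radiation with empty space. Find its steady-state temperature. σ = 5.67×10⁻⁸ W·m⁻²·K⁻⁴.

At steady state, absorbed solar power + internal power = radiated power.
Absorbed: α·S·A_cross = 0.95·26.6·5.540 = 140.0 W (cross-section A).
Total input = 140.0 + 76.0 = 216.0 W.
Radiated: εσ·A_surf·T⁴ with A_surf = A = 5.540 m².
T⁴ = 216.0/(0.95·5.67×10⁻⁸·5.540) = 7.238×10⁸ K⁴.

T ≈ 164 K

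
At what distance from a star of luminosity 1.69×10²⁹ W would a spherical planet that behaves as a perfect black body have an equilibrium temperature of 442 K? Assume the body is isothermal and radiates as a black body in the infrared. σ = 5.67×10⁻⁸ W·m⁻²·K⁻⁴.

d ≈ 1.25×10¹² m

For an isothermal black-emitting sphere, (1−a)S·πr² = σ·4πr²·T⁴ ⇒ S = 4σT⁴/(1−a).
S = 4·5.67×10⁻⁸·(442)⁴/1.00 = 8656 W/m².
Flux falls as S = L/(4πd²), so d = √(L/(4πS)) = √(1.69×10²⁹/(4π·8656)).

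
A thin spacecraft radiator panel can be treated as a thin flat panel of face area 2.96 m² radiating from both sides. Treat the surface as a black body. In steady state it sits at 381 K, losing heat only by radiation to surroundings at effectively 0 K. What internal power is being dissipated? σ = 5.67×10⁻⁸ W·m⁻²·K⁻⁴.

Steady state: P = εσA T⁴.
A = 2·2.96 = 5.920 m²; T⁴ = (381)⁴ = 2.107×10¹⁰ K⁴.
P = 1.0 × 5.67×10⁻⁸ × 5.920 × 2.107×10¹⁰.

P ≈ 7070 W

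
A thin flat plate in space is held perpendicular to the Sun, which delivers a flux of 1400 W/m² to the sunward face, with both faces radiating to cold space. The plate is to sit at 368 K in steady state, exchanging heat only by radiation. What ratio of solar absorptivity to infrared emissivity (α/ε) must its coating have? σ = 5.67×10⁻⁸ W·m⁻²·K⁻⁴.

α/ε ≈ 1.49

Balance: αS·A = εσ·2A·T⁴ ⇒ α/ε = 2σT⁴/S.
α/ε = 2·5.67×10⁻⁸·(368)⁴/1400 = 2·5.67×10⁻⁸·1.834×10¹⁰/1400.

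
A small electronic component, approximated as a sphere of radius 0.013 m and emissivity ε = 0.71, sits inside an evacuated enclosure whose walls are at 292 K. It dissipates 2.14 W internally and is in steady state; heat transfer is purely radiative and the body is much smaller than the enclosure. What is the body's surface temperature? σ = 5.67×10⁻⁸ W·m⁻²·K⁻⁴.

T ≈ 424 K

For a small grey body in a large enclosure, net radiated power = εσA(T⁴ − T_w⁴).
Steady state: P = εσA(T⁴ − T_w⁴) with A = 4πr² = 0.002124 m².
T⁴ = P/(εσA) + T_w⁴ = 2.14/(0.71·5.67×10⁻⁸·0.002124) + (292)⁴
    = 2.503×10¹⁰ + 7.270×10⁹ = 3.230×10¹⁰ K⁴.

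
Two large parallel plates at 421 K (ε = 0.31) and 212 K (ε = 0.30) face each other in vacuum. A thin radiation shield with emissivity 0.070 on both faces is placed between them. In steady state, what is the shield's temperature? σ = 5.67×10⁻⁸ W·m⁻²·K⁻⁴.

In steady state the net flux on the hot side equals that on the cold side.
σ(T₁⁴−T_s⁴)/D₁ = σ(T_s⁴−T₂⁴)/D₂, with D₁ = 1/ε₁+1/ε_s−1 = 16.51, D₂ = 1/ε_s+1/ε₂−1 = 16.62.
Solve for T_s⁴: T_s⁴ = (D₂·T₁⁴ + D₁·T₂⁴)/(D₁+D₂) = 1.676×10¹⁰ K⁴.

T_s ≈ 360 K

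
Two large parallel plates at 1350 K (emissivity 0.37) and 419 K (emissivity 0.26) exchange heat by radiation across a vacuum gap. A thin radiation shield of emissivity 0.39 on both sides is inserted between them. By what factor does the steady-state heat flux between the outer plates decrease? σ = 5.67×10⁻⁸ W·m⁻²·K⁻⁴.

Without shield: q₀ = σΔ(T⁴)/(1/ε₁+1/ε₂−1) with denominator 5.549.
With shield the two gaps are in series; the resistances add: (1/ε₁+1/ε_s−1)+(1/ε_s+1/ε₂−1) = 4.267+5.410 = 9.677.
Heat-flux ratio q₀/q = 9.677/5.549.

factor ≈ 1.74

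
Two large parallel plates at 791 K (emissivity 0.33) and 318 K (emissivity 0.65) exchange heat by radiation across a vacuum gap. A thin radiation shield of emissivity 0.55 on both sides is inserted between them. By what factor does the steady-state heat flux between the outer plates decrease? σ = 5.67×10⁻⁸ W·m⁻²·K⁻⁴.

Without shield: q₀ = σΔ(T⁴)/(1/ε₁+1/ε₂−1) with denominator 3.569.
With shield the two gaps are in series; the resistances add: (1/ε₁+1/ε_s−1)+(1/ε_s+1/ε₂−1) = 3.848+2.357 = 6.205.
Heat-flux ratio q₀/q = 6.205/3.569.

factor ≈ 1.74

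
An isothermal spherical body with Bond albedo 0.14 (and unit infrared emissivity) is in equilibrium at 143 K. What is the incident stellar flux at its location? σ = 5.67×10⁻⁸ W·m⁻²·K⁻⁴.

S ≈ 110 W/m²

(1−a)S·πr² = σ·4πr²·T⁴ ⇒ S = 4σT⁴/(1−a).
S = 4·5.67×10⁻⁸·4.182×10⁸/0.860.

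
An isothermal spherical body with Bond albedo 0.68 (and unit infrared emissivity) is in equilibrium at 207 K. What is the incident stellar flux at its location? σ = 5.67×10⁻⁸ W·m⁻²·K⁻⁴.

(1−a)S·πr² = σ·4πr²·T⁴ ⇒ S = 4σT⁴/(1−a).
S = 4·5.67×10⁻⁸·1.836×10⁹/0.320.

S ≈ 1300 W/m²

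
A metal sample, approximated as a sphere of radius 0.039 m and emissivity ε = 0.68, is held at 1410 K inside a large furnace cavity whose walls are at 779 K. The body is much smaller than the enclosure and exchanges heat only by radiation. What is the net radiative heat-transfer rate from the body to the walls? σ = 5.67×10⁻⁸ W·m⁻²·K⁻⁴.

For a small grey body in a large enclosure: P_net = εσA(T_body⁴ − T_wall⁴).
A = 4πr² = 0.01911 m²; T_body⁴ − T_wall⁴ = 3.953×10¹² − 3.683×10¹¹ = 3.584×10¹² K⁴.
|P_net| = 0.68·5.67×10⁻⁸·0.01911·3.584×10¹².

P_net ≈ 2640 W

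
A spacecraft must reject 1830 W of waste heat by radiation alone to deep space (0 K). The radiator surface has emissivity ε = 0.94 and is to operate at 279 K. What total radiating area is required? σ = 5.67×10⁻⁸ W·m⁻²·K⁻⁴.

A ≈ 5.67 m²

P = εσA T⁴ ⇒ A = P/(εσT⁴).
T⁴ = 6.059×10⁹ K⁴.
A = 1830/(0.94 × 5.67×10⁻⁸ × 6.059×10⁹).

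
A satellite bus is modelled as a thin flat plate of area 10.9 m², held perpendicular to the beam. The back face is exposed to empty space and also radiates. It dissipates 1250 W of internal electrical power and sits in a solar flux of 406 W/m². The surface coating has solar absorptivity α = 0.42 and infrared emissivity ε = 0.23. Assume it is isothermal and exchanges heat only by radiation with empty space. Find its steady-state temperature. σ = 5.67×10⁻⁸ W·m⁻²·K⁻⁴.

T ≈ 323 K

At steady state, absorbed solar power + internal power = radiated power.
Absorbed: α·S·A_cross = 0.42·406·10.90 = 1859 W (cross-section A).
Total input = 1859 + 1250 = 3109 W.
Radiated: εσ·A_surf·T⁴ with A_surf = 2A = 21.80 m².
T⁴ = 3109/(0.23·5.67×10⁻⁸·21.80) = 1.093×10¹⁰ K⁴.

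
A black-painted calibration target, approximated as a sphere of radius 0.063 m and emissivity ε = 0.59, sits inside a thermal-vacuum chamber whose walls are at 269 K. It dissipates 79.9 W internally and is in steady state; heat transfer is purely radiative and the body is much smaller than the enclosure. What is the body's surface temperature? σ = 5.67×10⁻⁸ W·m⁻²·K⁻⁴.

For a small grey body in a large enclosure, net radiated power = εσA(T⁴ − T_w⁴).
Steady state: P = εσA(T⁴ − T_w⁴) with A = 4πr² = 0.04988 m².
T⁴ = P/(εσA) + T_w⁴ = 79.9/(0.59·5.67×10⁻⁸·0.04988) + (269)⁴
    = 4.789×10¹⁰ + 5.236×10⁹ = 5.312×10¹⁰ K⁴.

T ≈ 480 K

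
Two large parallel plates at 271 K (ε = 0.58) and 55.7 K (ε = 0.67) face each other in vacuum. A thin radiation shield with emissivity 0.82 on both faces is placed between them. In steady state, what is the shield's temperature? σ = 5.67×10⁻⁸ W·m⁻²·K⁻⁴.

In steady state the net flux on the hot side equals that on the cold side.
σ(T₁⁴−T_s⁴)/D₁ = σ(T_s⁴−T₂⁴)/D₂, with D₁ = 1/ε₁+1/ε_s−1 = 1.944, D₂ = 1/ε_s+1/ε₂−1 = 1.712.
Solve for T_s⁴: T_s⁴ = (D₂·T₁⁴ + D₁·T₂⁴)/(D₁+D₂) = 2.531×10⁹ K⁴.

T_s ≈ 224 K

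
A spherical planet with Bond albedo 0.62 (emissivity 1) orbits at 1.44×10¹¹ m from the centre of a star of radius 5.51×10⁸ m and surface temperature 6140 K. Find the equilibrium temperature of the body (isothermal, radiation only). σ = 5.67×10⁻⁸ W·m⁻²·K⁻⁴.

The star's surface emits σT_*⁴; at distance d the flux is S = σT_*⁴(R_*/d)².
S = 5.67×10⁻⁸·(6140)⁴·(5.51×10⁸/1.44×10¹¹)² = 1180 W/m².
For an isothermal sphere T⁴ = (1−a)S/(4σ) = 1.977×10⁹ K⁴.

T ≈ 211 K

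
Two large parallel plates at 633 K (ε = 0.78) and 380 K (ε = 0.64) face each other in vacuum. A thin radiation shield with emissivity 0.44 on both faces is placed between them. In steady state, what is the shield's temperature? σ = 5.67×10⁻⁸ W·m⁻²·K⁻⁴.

In steady state the net flux on the hot side equals that on the cold side.
σ(T₁⁴−T_s⁴)/D₁ = σ(T_s⁴−T₂⁴)/D₂, with D₁ = 1/ε₁+1/ε_s−1 = 2.555, D₂ = 1/ε_s+1/ε₂−1 = 2.835.
Solve for T_s⁴: T_s⁴ = (D₂·T₁⁴ + D₁·T₂⁴)/(D₁+D₂) = 9.434×10¹⁰ K⁴.

T_s ≈ 554 K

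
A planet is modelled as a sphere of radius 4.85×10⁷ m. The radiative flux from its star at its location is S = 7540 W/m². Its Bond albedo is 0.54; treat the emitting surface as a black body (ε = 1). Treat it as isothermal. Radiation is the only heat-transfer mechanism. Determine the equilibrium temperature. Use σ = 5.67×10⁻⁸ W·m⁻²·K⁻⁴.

At equilibrium, absorbed power = emitted power.
Absorbing cross-section = πr² = 7.390×10¹⁵ m²; emitting surface = 4πr² = 2.956×10¹⁶ m² (ratio 4).
(1−a)S·A_cross = εσ·A_surf·T⁴  ⇒  T⁴ = (1−a)S/(4σ).
T⁴ = 0.460·7540/(4·5.67×10⁻⁸) = 1.529×10¹⁰ K⁴.
T = (1.529×10¹⁰)^(1/4).

T ≈ 352 K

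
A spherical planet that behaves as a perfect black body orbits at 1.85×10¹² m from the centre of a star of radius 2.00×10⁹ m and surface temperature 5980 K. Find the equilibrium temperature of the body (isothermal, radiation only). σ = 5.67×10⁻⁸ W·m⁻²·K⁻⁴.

T ≈ 139 K

The star's surface emits σT_*⁴; at distance d the flux is S = σT_*⁴(R_*/d)².
S = 5.67×10⁻⁸·(5980)⁴·(2.00×10⁹/1.85×10¹²)² = 84.74 W/m².
For an isothermal sphere T⁴ = (1−a)S/(4σ) = 3.736×10⁸ K⁴.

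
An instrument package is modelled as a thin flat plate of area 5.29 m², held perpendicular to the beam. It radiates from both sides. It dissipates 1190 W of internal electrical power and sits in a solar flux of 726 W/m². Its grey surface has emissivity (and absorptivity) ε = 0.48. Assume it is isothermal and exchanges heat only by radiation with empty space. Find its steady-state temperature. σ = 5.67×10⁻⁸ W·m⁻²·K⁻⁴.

At steady state, absorbed solar power + internal power = radiated power.
Absorbed: α·S·A_cross = 0.48·726·5.290 = 1843 W (cross-section A).
Total input = 1843 + 1190 = 3033 W.
Radiated: εσ·A_surf·T⁴ with A_surf = 2A = 10.58 m².
T⁴ = 3033/(0.48·5.67×10⁻⁸·10.58) = 1.053×10¹⁰ K⁴.

T ≈ 320 K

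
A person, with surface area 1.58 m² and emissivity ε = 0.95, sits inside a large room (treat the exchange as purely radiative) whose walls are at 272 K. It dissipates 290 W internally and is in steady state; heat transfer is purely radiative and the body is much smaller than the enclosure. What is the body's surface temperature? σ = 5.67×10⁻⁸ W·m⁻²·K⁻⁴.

T ≈ 307 K

For a small grey body in a large enclosure, net radiated power = εσA(T⁴ − T_w⁴).
Steady state: P = εσA(T⁴ − T_w⁴) with A = 1.58 m².
T⁴ = P/(εσA) + T_w⁴ = 290/(0.95·5.67×10⁻⁸·1.580) + (272)⁴
    = 3.407×10⁹ + 5.474×10⁹ = 8.881×10⁹ K⁴.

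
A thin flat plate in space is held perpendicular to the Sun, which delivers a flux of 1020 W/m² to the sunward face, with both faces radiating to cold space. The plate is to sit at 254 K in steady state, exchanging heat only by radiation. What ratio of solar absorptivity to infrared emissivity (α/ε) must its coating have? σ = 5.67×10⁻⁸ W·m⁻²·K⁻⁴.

Balance: αS·A = εσ·2A·T⁴ ⇒ α/ε = 2σT⁴/S.
α/ε = 2·5.67×10⁻⁸·(254)⁴/1020 = 2·5.67×10⁻⁸·4.162×10⁹/1020.

α/ε ≈ 0.463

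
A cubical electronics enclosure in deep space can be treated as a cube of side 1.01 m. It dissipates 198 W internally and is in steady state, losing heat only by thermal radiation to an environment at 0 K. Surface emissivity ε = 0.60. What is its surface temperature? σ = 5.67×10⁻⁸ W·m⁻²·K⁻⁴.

Steady state: internal power = radiated power, P = εσA T⁴.
Radiating area A = 6L² = 6.121 m².
T⁴ = P/(εσA) = 198/(0.60·5.67×10⁻⁸·6.121) = 9.509×10⁸ K⁴.
T = (9.509×10⁸)^(1/4).

T ≈ 176 K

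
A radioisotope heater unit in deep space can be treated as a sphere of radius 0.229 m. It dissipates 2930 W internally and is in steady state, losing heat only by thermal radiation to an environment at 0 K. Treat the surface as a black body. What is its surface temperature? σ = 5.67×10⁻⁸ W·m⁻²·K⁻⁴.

Steady state: internal power = radiated power, P = εσA T⁴.
Radiating area A = 4πr² = 0.6590 m².
T⁴ = P/(εσA) = 2930/(1.0·5.67×10⁻⁸·0.6590) = 7.842×10¹⁰ K⁴.
T = (7.842×10¹⁰)^(1/4).

T ≈ 529 K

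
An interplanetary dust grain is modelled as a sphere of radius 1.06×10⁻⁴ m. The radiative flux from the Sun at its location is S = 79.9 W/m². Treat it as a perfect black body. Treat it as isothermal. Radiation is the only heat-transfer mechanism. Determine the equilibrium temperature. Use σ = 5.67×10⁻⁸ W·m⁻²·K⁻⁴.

At equilibrium, absorbed power = emitted power.
Absorbing cross-section = πr² = 3.530×10⁻⁸ m²; emitting surface = 4πr² = 1.412×10⁻⁷ m² (ratio 4).
S·A_cross = εσ·A_surf·T⁴  ⇒  T⁴ = S/(4σ).
T⁴ = 1.00·79.9/(4·5.67×10⁻⁸) = 3.523×10⁸ K⁴.
T = (3.523×10⁸)^(1/4).

T ≈ 137 K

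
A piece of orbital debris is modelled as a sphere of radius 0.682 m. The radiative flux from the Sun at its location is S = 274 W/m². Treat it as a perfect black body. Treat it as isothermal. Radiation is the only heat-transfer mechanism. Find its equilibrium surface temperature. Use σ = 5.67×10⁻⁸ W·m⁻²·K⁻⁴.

At equilibrium, absorbed power = emitted power.
Absorbing cross-section = πr² = 1.461 m²; emitting surface = 4πr² = 5.845 m² (ratio 4).
S·A_cross = εσ·A_surf·T⁴  ⇒  T⁴ = S/(4σ).
T⁴ = 1.00·274/(4·5.67×10⁻⁸) = 1.208×10⁹ K⁴.
T = (1.208×10⁹)^(1/4).

T ≈ 186 K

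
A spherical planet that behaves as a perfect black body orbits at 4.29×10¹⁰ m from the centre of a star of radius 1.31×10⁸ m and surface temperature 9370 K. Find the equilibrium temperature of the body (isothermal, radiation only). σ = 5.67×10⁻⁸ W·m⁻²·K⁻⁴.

T ≈ 366 K

The star's surface emits σT_*⁴; at distance d the flux is S = σT_*⁴(R_*/d)².
S = 5.67×10⁻⁸·(9370)⁴·(1.31×10⁸/4.29×10¹⁰)² = 4075 W/m².
For an isothermal sphere T⁴ = (1−a)S/(4σ) = 1.797×10¹⁰ K⁴.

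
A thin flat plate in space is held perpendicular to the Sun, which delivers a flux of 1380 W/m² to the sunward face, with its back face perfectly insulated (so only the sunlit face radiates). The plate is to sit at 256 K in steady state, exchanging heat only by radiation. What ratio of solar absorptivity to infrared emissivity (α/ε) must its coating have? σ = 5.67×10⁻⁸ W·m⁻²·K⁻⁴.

Balance: αS·A = εσ·1A·T⁴ ⇒ α/ε = σT⁴/S.
α/ε = 5.67×10⁻⁸·(256)⁴/1380 = 5.67×10⁻⁸·4.295×10⁹/1380.

α/ε ≈ 0.176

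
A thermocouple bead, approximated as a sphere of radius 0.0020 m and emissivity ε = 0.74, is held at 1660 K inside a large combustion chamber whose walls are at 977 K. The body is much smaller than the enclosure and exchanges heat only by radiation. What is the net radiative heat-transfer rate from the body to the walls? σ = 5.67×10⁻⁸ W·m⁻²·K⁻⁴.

P_net ≈ 14.1 W

For a small grey body in a large enclosure: P_net = εσA(T_body⁴ − T_wall⁴).
A = 4πr² = 5.027×10⁻⁵ m²; T_body⁴ − T_wall⁴ = 7.593×10¹² − 9.111×10¹¹ = 6.682×10¹² K⁴.
|P_net| = 0.74·5.67×10⁻⁸·5.027×10⁻⁵·6.682×10¹².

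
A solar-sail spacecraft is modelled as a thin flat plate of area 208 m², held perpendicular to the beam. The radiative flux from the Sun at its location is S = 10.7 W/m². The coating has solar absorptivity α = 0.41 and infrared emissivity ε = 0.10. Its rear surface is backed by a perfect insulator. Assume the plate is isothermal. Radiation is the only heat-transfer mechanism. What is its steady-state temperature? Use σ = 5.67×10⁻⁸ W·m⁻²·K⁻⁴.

At equilibrium, absorbed power = emitted power.
Absorbing cross-section = A = 208.0 m²; emitting surface = A = 208.0 m² (ratio 1).
αS·A_cross = εσ·A_surf·T⁴  ⇒  T⁴ = αS/(ε·1σ).
T⁴ = 0.410·10.7/(0.10·1·5.67×10⁻⁸) = 7.737×10⁸ K⁴.
T = (7.737×10⁸)^(1/4).

T ≈ 167 K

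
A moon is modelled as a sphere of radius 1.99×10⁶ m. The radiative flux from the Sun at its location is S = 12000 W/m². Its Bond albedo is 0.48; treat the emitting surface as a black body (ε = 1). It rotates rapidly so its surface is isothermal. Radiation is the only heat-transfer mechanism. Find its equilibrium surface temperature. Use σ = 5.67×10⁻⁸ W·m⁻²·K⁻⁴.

T ≈ 407 K

At equilibrium, absorbed power = emitted power.
Absorbing cross-section = πr² = 1.244×10¹³ m²; emitting surface = 4πr² = 4.976×10¹³ m² (ratio 4).
(1−a)S·A_cross = εσ·A_surf·T⁴  ⇒  T⁴ = (1−a)S/(4σ).
T⁴ = 0.520·12000/(4·5.67×10⁻⁸) = 2.751×10¹⁰ K⁴.
T = (2.751×10¹⁰)^(1/4).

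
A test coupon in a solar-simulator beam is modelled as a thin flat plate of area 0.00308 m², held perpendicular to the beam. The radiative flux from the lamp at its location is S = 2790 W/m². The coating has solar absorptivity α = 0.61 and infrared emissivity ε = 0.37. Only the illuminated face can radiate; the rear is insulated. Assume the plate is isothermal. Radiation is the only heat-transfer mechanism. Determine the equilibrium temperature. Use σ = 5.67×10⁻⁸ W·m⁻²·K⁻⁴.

At equilibrium, absorbed power = emitted power.
Absorbing cross-section = A = 0.003080 m²; emitting surface = A = 0.003080 m² (ratio 1).
αS·A_cross = εσ·A_surf·T⁴  ⇒  T⁴ = αS/(ε·1σ).
T⁴ = 0.610·2790/(0.37·1·5.67×10⁻⁸) = 8.112×10¹⁰ K⁴.
T = (8.112×10¹⁰)^(1/4).

T ≈ 534 K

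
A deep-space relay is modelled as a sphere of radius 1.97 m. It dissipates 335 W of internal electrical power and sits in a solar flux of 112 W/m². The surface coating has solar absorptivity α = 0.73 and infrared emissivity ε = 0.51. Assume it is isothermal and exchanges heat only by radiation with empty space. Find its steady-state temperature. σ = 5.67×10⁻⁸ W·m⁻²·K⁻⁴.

At steady state, absorbed solar power + internal power = radiated power.
Absorbed: α·S·A_cross = 0.73·112·12.19 = 996.8 W (cross-section πr²).
Total input = 996.8 + 335 = 1332 W.
Radiated: εσ·A_surf·T⁴ with A_surf = 4πr² = 48.77 m².
T⁴ = 1332/(0.51·5.67×10⁻⁸·48.77) = 9.444×10⁸ K⁴.

T ≈ 175 K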